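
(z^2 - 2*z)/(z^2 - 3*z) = (z - 2)/(z - 3)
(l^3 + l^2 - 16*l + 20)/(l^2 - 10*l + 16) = (l^2 + 3*l - 10)/(l - 8)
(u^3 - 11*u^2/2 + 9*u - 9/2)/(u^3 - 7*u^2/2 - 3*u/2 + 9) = (2*u^2 - 5*u + 3)/(2*u^2 - u - 6)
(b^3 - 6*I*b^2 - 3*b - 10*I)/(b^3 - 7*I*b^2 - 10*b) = (b + I)/b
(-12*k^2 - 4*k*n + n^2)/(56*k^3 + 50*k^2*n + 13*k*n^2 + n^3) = (-6*k + n)/(28*k^2 + 11*k*n + n^2)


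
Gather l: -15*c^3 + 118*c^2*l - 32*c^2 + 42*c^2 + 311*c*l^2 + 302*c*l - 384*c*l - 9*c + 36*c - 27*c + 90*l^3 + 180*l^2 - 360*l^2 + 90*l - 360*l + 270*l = -15*c^3 + 10*c^2 + 90*l^3 + l^2*(311*c - 180) + l*(118*c^2 - 82*c)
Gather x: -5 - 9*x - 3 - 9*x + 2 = -18*x - 6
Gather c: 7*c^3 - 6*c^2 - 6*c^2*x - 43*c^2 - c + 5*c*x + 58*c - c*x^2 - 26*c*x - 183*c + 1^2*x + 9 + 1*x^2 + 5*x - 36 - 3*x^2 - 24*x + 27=7*c^3 + c^2*(-6*x - 49) + c*(-x^2 - 21*x - 126) - 2*x^2 - 18*x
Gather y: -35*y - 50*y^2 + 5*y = -50*y^2 - 30*y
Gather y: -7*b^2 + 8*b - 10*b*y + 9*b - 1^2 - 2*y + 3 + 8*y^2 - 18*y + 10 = -7*b^2 + 17*b + 8*y^2 + y*(-10*b - 20) + 12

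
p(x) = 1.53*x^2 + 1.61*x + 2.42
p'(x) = 3.06*x + 1.61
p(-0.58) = 2.00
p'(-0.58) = -0.16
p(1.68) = 9.44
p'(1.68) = 6.75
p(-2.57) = 8.39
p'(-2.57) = -6.25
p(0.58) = 3.87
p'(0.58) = 3.38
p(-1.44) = 3.27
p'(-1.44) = -2.80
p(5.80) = 63.23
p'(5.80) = 19.36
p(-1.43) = 3.25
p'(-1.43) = -2.77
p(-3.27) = 13.52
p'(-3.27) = -8.40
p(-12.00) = 203.42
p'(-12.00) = -35.11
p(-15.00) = 322.52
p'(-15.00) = -44.29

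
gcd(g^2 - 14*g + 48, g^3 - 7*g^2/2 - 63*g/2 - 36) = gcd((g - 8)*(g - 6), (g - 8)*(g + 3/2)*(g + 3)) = g - 8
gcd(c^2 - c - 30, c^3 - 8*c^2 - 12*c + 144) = c - 6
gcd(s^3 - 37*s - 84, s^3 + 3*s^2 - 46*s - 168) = s^2 - 3*s - 28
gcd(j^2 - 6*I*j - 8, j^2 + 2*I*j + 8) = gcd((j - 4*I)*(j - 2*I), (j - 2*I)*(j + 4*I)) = j - 2*I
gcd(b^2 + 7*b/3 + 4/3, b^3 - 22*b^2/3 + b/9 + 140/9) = b + 4/3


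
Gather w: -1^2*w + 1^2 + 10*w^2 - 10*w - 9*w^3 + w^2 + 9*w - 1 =-9*w^3 + 11*w^2 - 2*w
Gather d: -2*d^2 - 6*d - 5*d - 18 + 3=-2*d^2 - 11*d - 15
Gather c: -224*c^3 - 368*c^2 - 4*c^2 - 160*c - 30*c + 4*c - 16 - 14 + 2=-224*c^3 - 372*c^2 - 186*c - 28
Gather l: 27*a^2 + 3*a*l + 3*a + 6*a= 27*a^2 + 3*a*l + 9*a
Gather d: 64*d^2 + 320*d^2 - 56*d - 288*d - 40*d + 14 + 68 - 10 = 384*d^2 - 384*d + 72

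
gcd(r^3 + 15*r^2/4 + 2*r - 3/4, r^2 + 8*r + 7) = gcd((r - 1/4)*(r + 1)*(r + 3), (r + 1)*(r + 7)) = r + 1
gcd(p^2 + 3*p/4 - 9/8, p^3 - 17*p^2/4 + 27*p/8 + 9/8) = 1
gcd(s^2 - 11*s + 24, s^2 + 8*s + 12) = 1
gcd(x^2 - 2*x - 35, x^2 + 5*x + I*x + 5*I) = x + 5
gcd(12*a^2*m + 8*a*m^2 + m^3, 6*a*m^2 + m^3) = 6*a*m + m^2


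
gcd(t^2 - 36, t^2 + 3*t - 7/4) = 1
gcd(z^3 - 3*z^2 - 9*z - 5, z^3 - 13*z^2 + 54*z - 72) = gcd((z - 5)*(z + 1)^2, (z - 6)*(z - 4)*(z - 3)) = 1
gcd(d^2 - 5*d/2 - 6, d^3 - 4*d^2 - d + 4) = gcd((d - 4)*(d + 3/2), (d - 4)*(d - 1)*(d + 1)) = d - 4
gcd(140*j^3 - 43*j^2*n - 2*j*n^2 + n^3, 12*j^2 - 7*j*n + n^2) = 4*j - n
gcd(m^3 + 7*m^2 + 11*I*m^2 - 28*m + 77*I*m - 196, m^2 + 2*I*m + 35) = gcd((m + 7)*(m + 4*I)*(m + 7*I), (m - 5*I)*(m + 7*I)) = m + 7*I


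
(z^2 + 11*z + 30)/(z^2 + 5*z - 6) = (z + 5)/(z - 1)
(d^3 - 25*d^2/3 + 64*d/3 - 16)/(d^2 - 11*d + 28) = (d^2 - 13*d/3 + 4)/(d - 7)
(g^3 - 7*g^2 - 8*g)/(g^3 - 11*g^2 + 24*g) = (g + 1)/(g - 3)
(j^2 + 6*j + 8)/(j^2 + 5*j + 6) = (j + 4)/(j + 3)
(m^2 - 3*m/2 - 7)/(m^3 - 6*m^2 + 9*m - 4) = (m^2 - 3*m/2 - 7)/(m^3 - 6*m^2 + 9*m - 4)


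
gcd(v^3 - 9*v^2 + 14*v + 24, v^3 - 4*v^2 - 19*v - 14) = v + 1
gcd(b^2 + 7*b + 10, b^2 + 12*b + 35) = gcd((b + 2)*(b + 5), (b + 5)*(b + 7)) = b + 5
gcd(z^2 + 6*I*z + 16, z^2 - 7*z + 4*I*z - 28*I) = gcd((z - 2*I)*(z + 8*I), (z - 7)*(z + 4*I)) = 1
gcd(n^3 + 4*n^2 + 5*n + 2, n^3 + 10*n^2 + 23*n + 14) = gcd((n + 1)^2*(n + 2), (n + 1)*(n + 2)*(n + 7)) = n^2 + 3*n + 2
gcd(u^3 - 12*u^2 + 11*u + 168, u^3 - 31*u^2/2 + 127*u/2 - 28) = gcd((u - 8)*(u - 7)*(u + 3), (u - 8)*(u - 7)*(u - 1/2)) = u^2 - 15*u + 56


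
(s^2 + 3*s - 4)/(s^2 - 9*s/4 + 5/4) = 4*(s + 4)/(4*s - 5)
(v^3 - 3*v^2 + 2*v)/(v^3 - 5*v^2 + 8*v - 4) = v/(v - 2)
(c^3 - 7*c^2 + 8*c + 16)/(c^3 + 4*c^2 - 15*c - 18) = (c^2 - 8*c + 16)/(c^2 + 3*c - 18)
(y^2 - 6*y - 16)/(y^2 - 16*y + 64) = (y + 2)/(y - 8)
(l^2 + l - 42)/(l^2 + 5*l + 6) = (l^2 + l - 42)/(l^2 + 5*l + 6)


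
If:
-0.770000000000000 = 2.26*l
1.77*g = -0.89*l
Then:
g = 0.17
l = -0.34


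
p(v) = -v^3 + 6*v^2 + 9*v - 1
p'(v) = -3*v^2 + 12*v + 9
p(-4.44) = 164.85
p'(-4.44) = -103.42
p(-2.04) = 14.10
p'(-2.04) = -27.96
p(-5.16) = 249.70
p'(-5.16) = -132.80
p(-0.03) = -1.26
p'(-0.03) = 8.64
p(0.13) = 0.27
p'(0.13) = 10.51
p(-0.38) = -3.50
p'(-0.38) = 4.01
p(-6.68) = 504.69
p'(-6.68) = -205.03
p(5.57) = 62.47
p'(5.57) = -17.23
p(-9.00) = 1133.00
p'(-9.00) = -342.00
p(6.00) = 53.00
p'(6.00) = -27.00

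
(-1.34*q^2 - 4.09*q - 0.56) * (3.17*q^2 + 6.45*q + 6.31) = -4.2478*q^4 - 21.6083*q^3 - 36.6111*q^2 - 29.4199*q - 3.5336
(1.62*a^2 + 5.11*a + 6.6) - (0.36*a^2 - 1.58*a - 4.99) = 1.26*a^2 + 6.69*a + 11.59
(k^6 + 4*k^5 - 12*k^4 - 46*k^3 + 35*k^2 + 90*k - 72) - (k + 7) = k^6 + 4*k^5 - 12*k^4 - 46*k^3 + 35*k^2 + 89*k - 79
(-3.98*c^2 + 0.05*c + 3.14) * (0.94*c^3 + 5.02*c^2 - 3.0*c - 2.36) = -3.7412*c^5 - 19.9326*c^4 + 15.1426*c^3 + 25.0056*c^2 - 9.538*c - 7.4104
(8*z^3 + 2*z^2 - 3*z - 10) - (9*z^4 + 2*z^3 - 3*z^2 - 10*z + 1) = -9*z^4 + 6*z^3 + 5*z^2 + 7*z - 11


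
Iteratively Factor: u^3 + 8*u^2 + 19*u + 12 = (u + 1)*(u^2 + 7*u + 12) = (u + 1)*(u + 3)*(u + 4)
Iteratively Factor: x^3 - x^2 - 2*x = (x)*(x^2 - x - 2) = x*(x - 2)*(x + 1)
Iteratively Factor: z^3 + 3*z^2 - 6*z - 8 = (z + 4)*(z^2 - z - 2) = (z + 1)*(z + 4)*(z - 2)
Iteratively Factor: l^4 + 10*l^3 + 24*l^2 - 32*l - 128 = (l - 2)*(l^3 + 12*l^2 + 48*l + 64) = (l - 2)*(l + 4)*(l^2 + 8*l + 16) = (l - 2)*(l + 4)^2*(l + 4)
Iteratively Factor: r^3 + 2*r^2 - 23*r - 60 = (r - 5)*(r^2 + 7*r + 12) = (r - 5)*(r + 3)*(r + 4)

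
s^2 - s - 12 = (s - 4)*(s + 3)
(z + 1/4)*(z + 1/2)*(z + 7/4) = z^3 + 5*z^2/2 + 23*z/16 + 7/32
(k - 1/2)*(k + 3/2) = k^2 + k - 3/4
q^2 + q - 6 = (q - 2)*(q + 3)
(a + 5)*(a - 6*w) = a^2 - 6*a*w + 5*a - 30*w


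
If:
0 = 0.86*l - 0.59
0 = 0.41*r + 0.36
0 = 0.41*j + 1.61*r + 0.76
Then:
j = 1.59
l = 0.69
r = -0.88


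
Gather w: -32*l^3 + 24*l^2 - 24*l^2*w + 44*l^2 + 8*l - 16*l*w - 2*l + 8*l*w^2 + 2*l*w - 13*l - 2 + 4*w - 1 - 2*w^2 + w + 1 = -32*l^3 + 68*l^2 - 7*l + w^2*(8*l - 2) + w*(-24*l^2 - 14*l + 5) - 2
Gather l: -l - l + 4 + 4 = 8 - 2*l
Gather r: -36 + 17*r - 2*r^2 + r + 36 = -2*r^2 + 18*r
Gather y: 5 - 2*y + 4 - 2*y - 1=8 - 4*y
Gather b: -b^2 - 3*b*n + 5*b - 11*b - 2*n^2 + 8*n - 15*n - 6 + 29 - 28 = -b^2 + b*(-3*n - 6) - 2*n^2 - 7*n - 5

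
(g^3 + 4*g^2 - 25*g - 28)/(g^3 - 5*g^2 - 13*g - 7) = (g^2 + 3*g - 28)/(g^2 - 6*g - 7)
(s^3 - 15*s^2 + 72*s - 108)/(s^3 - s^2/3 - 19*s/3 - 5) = 3*(s^2 - 12*s + 36)/(3*s^2 + 8*s + 5)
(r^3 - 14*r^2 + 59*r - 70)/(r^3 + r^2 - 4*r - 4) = (r^2 - 12*r + 35)/(r^2 + 3*r + 2)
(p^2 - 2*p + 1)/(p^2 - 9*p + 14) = (p^2 - 2*p + 1)/(p^2 - 9*p + 14)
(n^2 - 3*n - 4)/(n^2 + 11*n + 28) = (n^2 - 3*n - 4)/(n^2 + 11*n + 28)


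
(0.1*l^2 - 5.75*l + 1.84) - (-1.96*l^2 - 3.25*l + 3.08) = 2.06*l^2 - 2.5*l - 1.24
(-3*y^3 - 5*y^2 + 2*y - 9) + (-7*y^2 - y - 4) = -3*y^3 - 12*y^2 + y - 13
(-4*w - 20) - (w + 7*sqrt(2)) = -5*w - 20 - 7*sqrt(2)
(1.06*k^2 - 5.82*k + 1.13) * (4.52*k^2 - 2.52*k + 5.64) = 4.7912*k^4 - 28.9776*k^3 + 25.7524*k^2 - 35.6724*k + 6.3732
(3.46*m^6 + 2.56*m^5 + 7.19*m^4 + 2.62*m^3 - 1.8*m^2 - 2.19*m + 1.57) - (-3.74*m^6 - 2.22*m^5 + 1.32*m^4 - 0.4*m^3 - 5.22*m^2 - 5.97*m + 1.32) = 7.2*m^6 + 4.78*m^5 + 5.87*m^4 + 3.02*m^3 + 3.42*m^2 + 3.78*m + 0.25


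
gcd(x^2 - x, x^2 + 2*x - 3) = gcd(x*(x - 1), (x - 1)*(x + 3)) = x - 1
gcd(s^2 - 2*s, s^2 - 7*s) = s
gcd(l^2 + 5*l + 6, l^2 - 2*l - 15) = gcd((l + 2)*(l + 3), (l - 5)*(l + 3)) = l + 3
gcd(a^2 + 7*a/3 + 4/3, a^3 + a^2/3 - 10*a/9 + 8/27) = a + 4/3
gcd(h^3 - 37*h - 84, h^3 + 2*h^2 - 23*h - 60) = h^2 + 7*h + 12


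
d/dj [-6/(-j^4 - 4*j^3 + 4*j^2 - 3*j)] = 6*(-4*j^3 - 12*j^2 + 8*j - 3)/(j^2*(j^3 + 4*j^2 - 4*j + 3)^2)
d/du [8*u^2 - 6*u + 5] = 16*u - 6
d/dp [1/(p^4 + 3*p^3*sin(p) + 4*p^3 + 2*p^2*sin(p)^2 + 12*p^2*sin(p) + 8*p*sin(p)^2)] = (-3*p^3*cos(p) - 4*p^3 - 9*p^2*sin(p) - 2*p^2*sin(2*p) - 12*p^2*cos(p) - 12*p^2 - 4*p*sin(p)^2 - 24*p*sin(p) - 8*p*sin(2*p) - 8*sin(p)^2)/(p^2*(p + 4)^2*(p + sin(p))^2*(p + 2*sin(p))^2)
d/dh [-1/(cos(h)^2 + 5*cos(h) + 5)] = -(2*cos(h) + 5)*sin(h)/(cos(h)^2 + 5*cos(h) + 5)^2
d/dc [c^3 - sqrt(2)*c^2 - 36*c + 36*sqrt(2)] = 3*c^2 - 2*sqrt(2)*c - 36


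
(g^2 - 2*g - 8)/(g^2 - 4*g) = (g + 2)/g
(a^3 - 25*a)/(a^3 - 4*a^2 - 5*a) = (a + 5)/(a + 1)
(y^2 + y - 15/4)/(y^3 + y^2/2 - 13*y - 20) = (y - 3/2)/(y^2 - 2*y - 8)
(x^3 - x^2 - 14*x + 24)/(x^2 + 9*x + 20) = (x^2 - 5*x + 6)/(x + 5)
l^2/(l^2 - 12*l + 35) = l^2/(l^2 - 12*l + 35)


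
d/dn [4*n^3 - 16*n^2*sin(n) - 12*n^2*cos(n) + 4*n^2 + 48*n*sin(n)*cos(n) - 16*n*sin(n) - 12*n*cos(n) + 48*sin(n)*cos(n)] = 12*n^2*sin(n) - 16*n^2*cos(n) + 12*n^2 - 20*n*sin(n) - 40*n*cos(n) + 48*n*cos(2*n) + 8*n - 16*sin(n) + 24*sin(2*n) - 12*cos(n) + 48*cos(2*n)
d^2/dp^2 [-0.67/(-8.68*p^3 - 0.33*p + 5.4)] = (-34.8936*p*(8.68*p^3 + 0.33*p - 5.4) + 0.67*(26.04*p^2 + 0.33)*(52.08*p^2 + 0.66))/(8.68*p^3 + 0.33*p - 5.4)^3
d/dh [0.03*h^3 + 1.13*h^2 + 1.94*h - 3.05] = 0.09*h^2 + 2.26*h + 1.94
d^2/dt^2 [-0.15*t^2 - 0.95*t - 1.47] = -0.300000000000000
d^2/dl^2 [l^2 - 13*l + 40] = 2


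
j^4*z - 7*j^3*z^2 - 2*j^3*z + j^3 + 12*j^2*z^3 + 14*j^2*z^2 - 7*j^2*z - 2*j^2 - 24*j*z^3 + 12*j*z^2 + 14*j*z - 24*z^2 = (j - 2)*(j - 4*z)*(j - 3*z)*(j*z + 1)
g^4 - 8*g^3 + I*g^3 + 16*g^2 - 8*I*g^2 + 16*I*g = g*(g - 4)^2*(g + I)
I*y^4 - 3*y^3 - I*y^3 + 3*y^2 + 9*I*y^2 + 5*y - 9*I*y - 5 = (y - 1)*(y - I)*(y + 5*I)*(I*y + 1)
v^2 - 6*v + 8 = (v - 4)*(v - 2)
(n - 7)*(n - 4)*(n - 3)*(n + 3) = n^4 - 11*n^3 + 19*n^2 + 99*n - 252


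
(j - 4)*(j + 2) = j^2 - 2*j - 8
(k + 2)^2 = k^2 + 4*k + 4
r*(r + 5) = r^2 + 5*r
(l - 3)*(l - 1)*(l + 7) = l^3 + 3*l^2 - 25*l + 21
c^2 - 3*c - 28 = (c - 7)*(c + 4)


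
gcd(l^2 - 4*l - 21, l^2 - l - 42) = l - 7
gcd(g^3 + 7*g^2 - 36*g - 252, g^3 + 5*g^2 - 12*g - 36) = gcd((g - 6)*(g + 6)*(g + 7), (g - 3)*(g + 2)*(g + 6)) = g + 6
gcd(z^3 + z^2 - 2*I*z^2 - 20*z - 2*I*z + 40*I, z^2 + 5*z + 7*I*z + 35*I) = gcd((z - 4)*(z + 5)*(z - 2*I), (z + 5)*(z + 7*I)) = z + 5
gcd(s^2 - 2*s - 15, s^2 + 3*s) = s + 3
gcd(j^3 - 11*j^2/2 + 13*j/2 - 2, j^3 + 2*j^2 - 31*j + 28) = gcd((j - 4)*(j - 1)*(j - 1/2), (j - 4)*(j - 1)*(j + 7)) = j^2 - 5*j + 4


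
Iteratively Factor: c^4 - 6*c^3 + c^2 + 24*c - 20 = (c - 1)*(c^3 - 5*c^2 - 4*c + 20) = (c - 5)*(c - 1)*(c^2 - 4) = (c - 5)*(c - 1)*(c + 2)*(c - 2)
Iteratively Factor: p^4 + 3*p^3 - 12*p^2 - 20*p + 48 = (p - 2)*(p^3 + 5*p^2 - 2*p - 24) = (p - 2)*(p + 3)*(p^2 + 2*p - 8) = (p - 2)^2*(p + 3)*(p + 4)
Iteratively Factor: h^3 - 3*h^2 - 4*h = (h)*(h^2 - 3*h - 4) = h*(h - 4)*(h + 1)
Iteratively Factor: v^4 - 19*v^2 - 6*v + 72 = (v - 4)*(v^3 + 4*v^2 - 3*v - 18) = (v - 4)*(v - 2)*(v^2 + 6*v + 9) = (v - 4)*(v - 2)*(v + 3)*(v + 3)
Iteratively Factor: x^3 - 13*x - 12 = (x + 3)*(x^2 - 3*x - 4) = (x - 4)*(x + 3)*(x + 1)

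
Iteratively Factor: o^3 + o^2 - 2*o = (o)*(o^2 + o - 2) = o*(o - 1)*(o + 2)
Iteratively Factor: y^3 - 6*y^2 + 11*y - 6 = (y - 2)*(y^2 - 4*y + 3) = (y - 3)*(y - 2)*(y - 1)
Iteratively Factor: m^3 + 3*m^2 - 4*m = (m - 1)*(m^2 + 4*m) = m*(m - 1)*(m + 4)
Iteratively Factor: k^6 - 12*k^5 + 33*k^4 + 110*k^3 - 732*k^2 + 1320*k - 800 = (k + 4)*(k^5 - 16*k^4 + 97*k^3 - 278*k^2 + 380*k - 200) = (k - 2)*(k + 4)*(k^4 - 14*k^3 + 69*k^2 - 140*k + 100) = (k - 2)^2*(k + 4)*(k^3 - 12*k^2 + 45*k - 50) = (k - 5)*(k - 2)^2*(k + 4)*(k^2 - 7*k + 10) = (k - 5)*(k - 2)^3*(k + 4)*(k - 5)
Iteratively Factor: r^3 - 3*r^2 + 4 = (r + 1)*(r^2 - 4*r + 4) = (r - 2)*(r + 1)*(r - 2)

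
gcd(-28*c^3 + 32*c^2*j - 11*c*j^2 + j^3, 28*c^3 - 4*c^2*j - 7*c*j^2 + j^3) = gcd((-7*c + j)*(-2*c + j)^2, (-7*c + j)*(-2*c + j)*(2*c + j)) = 14*c^2 - 9*c*j + j^2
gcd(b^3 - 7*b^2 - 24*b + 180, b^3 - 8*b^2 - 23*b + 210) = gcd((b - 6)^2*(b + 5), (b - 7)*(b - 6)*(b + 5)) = b^2 - b - 30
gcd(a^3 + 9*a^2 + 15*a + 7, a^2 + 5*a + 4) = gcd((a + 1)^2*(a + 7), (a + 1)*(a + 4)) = a + 1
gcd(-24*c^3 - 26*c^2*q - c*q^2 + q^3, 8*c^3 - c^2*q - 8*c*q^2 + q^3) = c + q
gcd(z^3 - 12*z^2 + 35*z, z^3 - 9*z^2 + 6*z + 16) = 1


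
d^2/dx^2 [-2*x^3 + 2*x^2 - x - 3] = 4 - 12*x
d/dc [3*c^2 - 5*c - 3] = 6*c - 5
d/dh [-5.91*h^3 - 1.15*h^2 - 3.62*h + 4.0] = -17.73*h^2 - 2.3*h - 3.62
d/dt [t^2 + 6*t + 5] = 2*t + 6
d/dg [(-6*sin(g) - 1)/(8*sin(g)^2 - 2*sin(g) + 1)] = 8*(6*sin(g)^2 + 2*sin(g) - 1)*cos(g)/(8*sin(g)^2 - 2*sin(g) + 1)^2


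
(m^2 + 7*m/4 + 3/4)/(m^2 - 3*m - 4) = (m + 3/4)/(m - 4)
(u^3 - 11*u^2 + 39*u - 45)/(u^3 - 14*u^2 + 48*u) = (u^3 - 11*u^2 + 39*u - 45)/(u*(u^2 - 14*u + 48))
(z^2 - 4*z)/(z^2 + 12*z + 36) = z*(z - 4)/(z^2 + 12*z + 36)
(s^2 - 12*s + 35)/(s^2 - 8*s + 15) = (s - 7)/(s - 3)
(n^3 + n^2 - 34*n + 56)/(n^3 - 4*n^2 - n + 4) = (n^2 + 5*n - 14)/(n^2 - 1)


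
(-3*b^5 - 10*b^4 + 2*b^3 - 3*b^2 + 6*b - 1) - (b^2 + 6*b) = -3*b^5 - 10*b^4 + 2*b^3 - 4*b^2 - 1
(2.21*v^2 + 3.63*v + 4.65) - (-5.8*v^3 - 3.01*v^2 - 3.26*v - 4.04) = 5.8*v^3 + 5.22*v^2 + 6.89*v + 8.69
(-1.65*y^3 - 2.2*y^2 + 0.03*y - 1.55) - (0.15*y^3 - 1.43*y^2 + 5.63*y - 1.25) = -1.8*y^3 - 0.77*y^2 - 5.6*y - 0.3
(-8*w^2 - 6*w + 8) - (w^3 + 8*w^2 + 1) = -w^3 - 16*w^2 - 6*w + 7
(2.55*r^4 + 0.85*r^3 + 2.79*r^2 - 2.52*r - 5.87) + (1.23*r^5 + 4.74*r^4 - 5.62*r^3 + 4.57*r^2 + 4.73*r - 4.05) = 1.23*r^5 + 7.29*r^4 - 4.77*r^3 + 7.36*r^2 + 2.21*r - 9.92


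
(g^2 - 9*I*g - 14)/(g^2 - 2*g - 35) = (-g^2 + 9*I*g + 14)/(-g^2 + 2*g + 35)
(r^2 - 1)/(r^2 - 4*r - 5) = (r - 1)/(r - 5)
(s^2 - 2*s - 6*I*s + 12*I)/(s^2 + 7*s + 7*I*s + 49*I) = (s^2 + s*(-2 - 6*I) + 12*I)/(s^2 + s*(7 + 7*I) + 49*I)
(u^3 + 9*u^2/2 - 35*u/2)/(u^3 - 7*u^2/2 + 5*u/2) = (u + 7)/(u - 1)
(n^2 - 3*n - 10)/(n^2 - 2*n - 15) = (n + 2)/(n + 3)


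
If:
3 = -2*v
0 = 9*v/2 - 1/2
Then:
No Solution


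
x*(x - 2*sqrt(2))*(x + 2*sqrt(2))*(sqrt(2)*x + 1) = sqrt(2)*x^4 + x^3 - 8*sqrt(2)*x^2 - 8*x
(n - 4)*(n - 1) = n^2 - 5*n + 4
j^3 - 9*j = j*(j - 3)*(j + 3)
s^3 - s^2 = s^2*(s - 1)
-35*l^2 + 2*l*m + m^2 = (-5*l + m)*(7*l + m)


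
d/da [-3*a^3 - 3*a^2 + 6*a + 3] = -9*a^2 - 6*a + 6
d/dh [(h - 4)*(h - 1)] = 2*h - 5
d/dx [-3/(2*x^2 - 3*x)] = 3*(4*x - 3)/(x^2*(2*x - 3)^2)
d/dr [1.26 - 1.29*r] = -1.29000000000000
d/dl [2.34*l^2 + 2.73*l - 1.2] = 4.68*l + 2.73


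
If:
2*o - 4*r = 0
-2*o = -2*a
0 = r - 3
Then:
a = 6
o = 6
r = 3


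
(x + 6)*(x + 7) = x^2 + 13*x + 42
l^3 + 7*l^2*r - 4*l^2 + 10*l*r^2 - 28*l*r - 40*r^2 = (l - 4)*(l + 2*r)*(l + 5*r)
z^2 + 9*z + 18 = (z + 3)*(z + 6)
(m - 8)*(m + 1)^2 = m^3 - 6*m^2 - 15*m - 8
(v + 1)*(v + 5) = v^2 + 6*v + 5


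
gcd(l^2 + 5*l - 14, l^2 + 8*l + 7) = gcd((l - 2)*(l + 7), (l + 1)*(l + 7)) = l + 7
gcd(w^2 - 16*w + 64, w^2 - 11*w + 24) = w - 8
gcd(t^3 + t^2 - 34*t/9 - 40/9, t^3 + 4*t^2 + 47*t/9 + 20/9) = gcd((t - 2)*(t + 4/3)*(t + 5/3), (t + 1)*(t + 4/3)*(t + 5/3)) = t^2 + 3*t + 20/9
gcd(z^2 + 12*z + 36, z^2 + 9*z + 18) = z + 6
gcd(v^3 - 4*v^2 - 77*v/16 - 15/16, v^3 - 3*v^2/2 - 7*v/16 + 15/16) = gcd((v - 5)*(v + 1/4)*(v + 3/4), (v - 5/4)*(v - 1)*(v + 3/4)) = v + 3/4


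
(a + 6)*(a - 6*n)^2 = a^3 - 12*a^2*n + 6*a^2 + 36*a*n^2 - 72*a*n + 216*n^2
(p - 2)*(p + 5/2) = p^2 + p/2 - 5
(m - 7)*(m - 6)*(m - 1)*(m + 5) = m^4 - 9*m^3 - 15*m^2 + 233*m - 210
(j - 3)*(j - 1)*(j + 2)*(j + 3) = j^4 + j^3 - 11*j^2 - 9*j + 18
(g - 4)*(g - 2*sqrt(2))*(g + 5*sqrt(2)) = g^3 - 4*g^2 + 3*sqrt(2)*g^2 - 20*g - 12*sqrt(2)*g + 80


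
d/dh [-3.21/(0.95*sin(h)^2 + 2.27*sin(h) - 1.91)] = (6.099*sin(h) + 7.2867)*cos(h)/(0.95*sin(h)^2 + 2.27*sin(h) - 1.91)^2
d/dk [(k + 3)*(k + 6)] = 2*k + 9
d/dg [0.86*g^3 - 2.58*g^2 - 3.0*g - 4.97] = 2.58*g^2 - 5.16*g - 3.0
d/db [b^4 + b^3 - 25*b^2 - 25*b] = 4*b^3 + 3*b^2 - 50*b - 25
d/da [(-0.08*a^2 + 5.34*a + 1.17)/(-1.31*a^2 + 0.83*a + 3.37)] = (6.929*a^2 + 2.5262*a + 17.0247)/(1.7161*a^4 - 2.1746*a^3 - 8.1405*a^2 + 5.5942*a + 11.3569)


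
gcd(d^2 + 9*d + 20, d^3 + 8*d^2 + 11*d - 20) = d^2 + 9*d + 20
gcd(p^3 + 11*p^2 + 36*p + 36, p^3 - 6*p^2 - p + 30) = p + 2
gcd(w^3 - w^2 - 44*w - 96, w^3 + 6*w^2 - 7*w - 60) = w + 4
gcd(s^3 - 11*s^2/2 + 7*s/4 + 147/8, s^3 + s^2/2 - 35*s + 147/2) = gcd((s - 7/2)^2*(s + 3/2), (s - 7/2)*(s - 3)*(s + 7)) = s - 7/2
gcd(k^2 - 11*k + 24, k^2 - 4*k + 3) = k - 3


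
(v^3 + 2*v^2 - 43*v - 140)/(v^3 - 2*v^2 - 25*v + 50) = (v^2 - 3*v - 28)/(v^2 - 7*v + 10)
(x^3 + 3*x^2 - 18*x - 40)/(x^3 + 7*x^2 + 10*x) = (x - 4)/x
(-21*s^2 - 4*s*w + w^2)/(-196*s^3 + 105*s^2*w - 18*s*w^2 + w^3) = (3*s + w)/(28*s^2 - 11*s*w + w^2)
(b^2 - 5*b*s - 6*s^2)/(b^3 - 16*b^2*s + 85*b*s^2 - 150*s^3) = (b + s)/(b^2 - 10*b*s + 25*s^2)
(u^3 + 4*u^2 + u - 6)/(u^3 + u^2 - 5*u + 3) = (u + 2)/(u - 1)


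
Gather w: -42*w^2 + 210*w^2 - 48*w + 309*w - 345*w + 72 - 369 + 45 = 168*w^2 - 84*w - 252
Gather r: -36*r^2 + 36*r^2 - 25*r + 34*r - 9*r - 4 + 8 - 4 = 0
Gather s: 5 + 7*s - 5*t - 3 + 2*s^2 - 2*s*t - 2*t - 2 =2*s^2 + s*(7 - 2*t) - 7*t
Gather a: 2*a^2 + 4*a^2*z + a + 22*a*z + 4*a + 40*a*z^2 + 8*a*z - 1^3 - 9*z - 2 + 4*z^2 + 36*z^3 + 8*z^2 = a^2*(4*z + 2) + a*(40*z^2 + 30*z + 5) + 36*z^3 + 12*z^2 - 9*z - 3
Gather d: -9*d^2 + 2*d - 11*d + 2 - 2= -9*d^2 - 9*d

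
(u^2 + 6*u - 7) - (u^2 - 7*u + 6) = 13*u - 13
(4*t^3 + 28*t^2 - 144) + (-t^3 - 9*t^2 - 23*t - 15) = 3*t^3 + 19*t^2 - 23*t - 159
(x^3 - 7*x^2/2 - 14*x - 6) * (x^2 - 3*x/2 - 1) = x^5 - 5*x^4 - 39*x^3/4 + 37*x^2/2 + 23*x + 6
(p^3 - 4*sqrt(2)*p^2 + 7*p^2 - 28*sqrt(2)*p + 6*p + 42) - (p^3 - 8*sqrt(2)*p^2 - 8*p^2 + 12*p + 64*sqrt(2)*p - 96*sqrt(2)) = 4*sqrt(2)*p^2 + 15*p^2 - 92*sqrt(2)*p - 6*p + 42 + 96*sqrt(2)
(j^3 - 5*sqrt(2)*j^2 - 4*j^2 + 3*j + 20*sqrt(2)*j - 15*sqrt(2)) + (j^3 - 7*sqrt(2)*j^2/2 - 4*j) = 2*j^3 - 17*sqrt(2)*j^2/2 - 4*j^2 - j + 20*sqrt(2)*j - 15*sqrt(2)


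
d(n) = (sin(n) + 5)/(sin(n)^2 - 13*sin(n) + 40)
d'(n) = (-2*sin(n)*cos(n) + 13*cos(n))*(sin(n) + 5)/(sin(n)^2 - 13*sin(n) + 40)^2 + cos(n)/(sin(n)^2 - 13*sin(n) + 40) = (-10*sin(n) + cos(n)^2 + 104)*cos(n)/(sin(n)^2 - 13*sin(n) + 40)^2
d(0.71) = 0.18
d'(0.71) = 0.07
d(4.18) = 0.08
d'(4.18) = -0.02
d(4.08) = 0.08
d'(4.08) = -0.03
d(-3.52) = 0.15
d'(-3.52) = -0.08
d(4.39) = 0.08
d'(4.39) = -0.01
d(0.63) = 0.17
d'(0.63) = 0.07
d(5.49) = 0.09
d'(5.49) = 0.03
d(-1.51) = 0.07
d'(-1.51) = 0.00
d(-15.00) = 0.09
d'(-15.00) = -0.04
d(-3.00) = 0.12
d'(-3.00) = -0.06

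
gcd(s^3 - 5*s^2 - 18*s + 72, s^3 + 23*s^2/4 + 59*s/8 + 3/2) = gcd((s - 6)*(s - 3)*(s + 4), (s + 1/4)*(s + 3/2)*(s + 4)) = s + 4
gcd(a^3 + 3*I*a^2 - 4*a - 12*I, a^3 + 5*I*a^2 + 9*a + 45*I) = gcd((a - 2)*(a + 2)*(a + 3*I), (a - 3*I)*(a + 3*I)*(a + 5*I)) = a + 3*I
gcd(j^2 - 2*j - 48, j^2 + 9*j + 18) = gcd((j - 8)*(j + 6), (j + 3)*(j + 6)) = j + 6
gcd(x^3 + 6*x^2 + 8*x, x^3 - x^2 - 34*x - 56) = x^2 + 6*x + 8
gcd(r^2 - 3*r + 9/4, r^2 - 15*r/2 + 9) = r - 3/2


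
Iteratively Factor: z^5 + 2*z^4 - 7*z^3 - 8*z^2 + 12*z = (z - 2)*(z^4 + 4*z^3 + z^2 - 6*z) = (z - 2)*(z + 2)*(z^3 + 2*z^2 - 3*z) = (z - 2)*(z + 2)*(z + 3)*(z^2 - z) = z*(z - 2)*(z + 2)*(z + 3)*(z - 1)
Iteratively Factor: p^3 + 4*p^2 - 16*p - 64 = (p + 4)*(p^2 - 16) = (p - 4)*(p + 4)*(p + 4)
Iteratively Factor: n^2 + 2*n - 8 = (n + 4)*(n - 2)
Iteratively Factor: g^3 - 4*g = (g + 2)*(g^2 - 2*g) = g*(g + 2)*(g - 2)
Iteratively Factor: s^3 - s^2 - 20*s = (s + 4)*(s^2 - 5*s) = (s - 5)*(s + 4)*(s)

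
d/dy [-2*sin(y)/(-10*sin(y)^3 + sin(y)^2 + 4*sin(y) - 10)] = 2*(-20*sin(y)^3 + sin(y)^2 + 10)*cos(y)/(10*sin(y)^3 - sin(y)^2 - 4*sin(y) + 10)^2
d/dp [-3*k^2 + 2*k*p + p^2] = 2*k + 2*p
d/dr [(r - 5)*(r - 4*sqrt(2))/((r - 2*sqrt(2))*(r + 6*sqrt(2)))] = (5*r^2 + 8*sqrt(2)*r^2 - 40*sqrt(2)*r - 48*r - 40 + 96*sqrt(2))/(r^4 + 8*sqrt(2)*r^3 - 16*r^2 - 192*sqrt(2)*r + 576)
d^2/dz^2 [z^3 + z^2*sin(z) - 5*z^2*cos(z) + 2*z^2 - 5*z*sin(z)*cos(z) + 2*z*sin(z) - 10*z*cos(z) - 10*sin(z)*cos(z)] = -z^2*sin(z) + 5*z^2*cos(z) + 18*z*sin(z) + 10*z*sin(2*z) + 14*z*cos(z) + 6*z + 22*sin(z) + 20*sin(2*z) - 6*cos(z) - 10*cos(2*z) + 4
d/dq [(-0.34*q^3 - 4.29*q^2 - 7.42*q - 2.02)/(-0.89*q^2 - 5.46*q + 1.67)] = (0.3026*q^4 + 3.7128*q^3 + 15.1162*q^2 - 17.9242*q - 23.4206)/(0.7921*q^4 + 9.7188*q^3 + 26.839*q^2 - 18.2364*q + 2.7889)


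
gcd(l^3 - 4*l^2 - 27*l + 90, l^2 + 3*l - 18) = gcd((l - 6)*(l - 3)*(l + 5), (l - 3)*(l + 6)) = l - 3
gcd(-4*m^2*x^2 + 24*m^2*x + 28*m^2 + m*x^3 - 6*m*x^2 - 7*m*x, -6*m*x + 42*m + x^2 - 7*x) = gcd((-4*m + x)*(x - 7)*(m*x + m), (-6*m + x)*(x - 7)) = x - 7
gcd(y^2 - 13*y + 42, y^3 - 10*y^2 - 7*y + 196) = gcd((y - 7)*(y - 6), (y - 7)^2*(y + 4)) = y - 7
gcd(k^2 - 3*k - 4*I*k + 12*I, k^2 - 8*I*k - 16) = k - 4*I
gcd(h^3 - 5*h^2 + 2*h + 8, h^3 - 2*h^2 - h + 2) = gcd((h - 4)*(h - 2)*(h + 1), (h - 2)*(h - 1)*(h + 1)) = h^2 - h - 2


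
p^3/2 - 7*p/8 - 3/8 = (p/2 + 1/2)*(p - 3/2)*(p + 1/2)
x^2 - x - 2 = (x - 2)*(x + 1)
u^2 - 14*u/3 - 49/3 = (u - 7)*(u + 7/3)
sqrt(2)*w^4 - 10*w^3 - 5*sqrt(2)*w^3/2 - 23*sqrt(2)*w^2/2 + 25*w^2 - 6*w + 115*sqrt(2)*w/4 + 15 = (w - 5/2)*(w - 6*sqrt(2))*(w + sqrt(2)/2)*(sqrt(2)*w + 1)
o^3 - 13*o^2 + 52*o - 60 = (o - 6)*(o - 5)*(o - 2)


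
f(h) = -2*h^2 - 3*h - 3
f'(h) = -4*h - 3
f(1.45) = -11.56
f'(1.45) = -8.80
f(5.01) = -68.23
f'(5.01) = -23.04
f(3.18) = -32.76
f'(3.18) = -15.72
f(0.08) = -3.25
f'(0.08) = -3.32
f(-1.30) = -2.48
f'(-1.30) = 2.20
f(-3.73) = -19.64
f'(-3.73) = 11.92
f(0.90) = -7.32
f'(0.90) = -6.60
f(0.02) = -3.06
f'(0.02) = -3.08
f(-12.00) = -255.00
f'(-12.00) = 45.00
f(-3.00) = -12.00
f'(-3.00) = 9.00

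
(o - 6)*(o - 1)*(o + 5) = o^3 - 2*o^2 - 29*o + 30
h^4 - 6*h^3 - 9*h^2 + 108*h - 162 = (h - 3)^2*(h - 3*sqrt(2))*(h + 3*sqrt(2))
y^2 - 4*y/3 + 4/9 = (y - 2/3)^2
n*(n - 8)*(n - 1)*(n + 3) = n^4 - 6*n^3 - 19*n^2 + 24*n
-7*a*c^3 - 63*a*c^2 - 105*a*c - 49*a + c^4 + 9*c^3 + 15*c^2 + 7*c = (-7*a + c)*(c + 1)^2*(c + 7)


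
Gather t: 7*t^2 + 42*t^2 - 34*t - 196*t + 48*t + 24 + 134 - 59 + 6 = 49*t^2 - 182*t + 105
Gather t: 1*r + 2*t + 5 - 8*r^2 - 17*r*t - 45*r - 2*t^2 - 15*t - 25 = -8*r^2 - 44*r - 2*t^2 + t*(-17*r - 13) - 20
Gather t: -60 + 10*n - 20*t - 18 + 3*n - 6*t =13*n - 26*t - 78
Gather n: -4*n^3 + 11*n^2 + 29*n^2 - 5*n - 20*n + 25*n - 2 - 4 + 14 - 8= -4*n^3 + 40*n^2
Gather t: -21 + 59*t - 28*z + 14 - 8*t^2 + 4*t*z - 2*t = -8*t^2 + t*(4*z + 57) - 28*z - 7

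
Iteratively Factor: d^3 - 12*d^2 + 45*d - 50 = (d - 5)*(d^2 - 7*d + 10) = (d - 5)*(d - 2)*(d - 5)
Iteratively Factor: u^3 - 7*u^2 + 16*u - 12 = (u - 2)*(u^2 - 5*u + 6) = (u - 2)^2*(u - 3)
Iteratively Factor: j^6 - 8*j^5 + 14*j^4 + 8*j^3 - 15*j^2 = (j)*(j^5 - 8*j^4 + 14*j^3 + 8*j^2 - 15*j) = j*(j + 1)*(j^4 - 9*j^3 + 23*j^2 - 15*j) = j^2*(j + 1)*(j^3 - 9*j^2 + 23*j - 15) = j^2*(j - 3)*(j + 1)*(j^2 - 6*j + 5) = j^2*(j - 5)*(j - 3)*(j + 1)*(j - 1)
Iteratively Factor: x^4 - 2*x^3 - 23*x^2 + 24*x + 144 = (x - 4)*(x^3 + 2*x^2 - 15*x - 36) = (x - 4)*(x + 3)*(x^2 - x - 12) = (x - 4)^2*(x + 3)*(x + 3)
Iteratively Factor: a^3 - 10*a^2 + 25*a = (a - 5)*(a^2 - 5*a) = (a - 5)^2*(a)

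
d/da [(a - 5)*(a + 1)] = 2*a - 4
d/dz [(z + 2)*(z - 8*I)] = 2*z + 2 - 8*I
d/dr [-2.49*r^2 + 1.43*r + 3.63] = 1.43 - 4.98*r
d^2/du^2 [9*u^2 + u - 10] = 18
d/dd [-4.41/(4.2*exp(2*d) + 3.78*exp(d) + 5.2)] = (37.044*exp(d) + 16.6698)*exp(d)/(4.2*exp(2*d) + 3.78*exp(d) + 5.2)^2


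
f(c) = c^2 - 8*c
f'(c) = 2*c - 8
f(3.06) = -15.12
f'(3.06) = -1.88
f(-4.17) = 50.75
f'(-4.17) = -16.34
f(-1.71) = 16.60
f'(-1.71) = -11.42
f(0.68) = -4.98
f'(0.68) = -6.64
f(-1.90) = 18.81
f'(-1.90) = -11.80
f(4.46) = -15.79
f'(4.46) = 0.92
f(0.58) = -4.30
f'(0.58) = -6.84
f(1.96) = -11.84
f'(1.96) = -4.08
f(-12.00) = 240.00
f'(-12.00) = -32.00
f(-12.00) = 240.00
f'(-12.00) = -32.00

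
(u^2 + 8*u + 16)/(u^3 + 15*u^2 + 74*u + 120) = (u + 4)/(u^2 + 11*u + 30)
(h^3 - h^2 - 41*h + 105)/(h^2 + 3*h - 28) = (h^2 - 8*h + 15)/(h - 4)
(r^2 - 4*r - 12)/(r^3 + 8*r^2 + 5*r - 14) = (r - 6)/(r^2 + 6*r - 7)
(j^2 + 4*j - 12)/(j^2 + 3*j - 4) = (j^2 + 4*j - 12)/(j^2 + 3*j - 4)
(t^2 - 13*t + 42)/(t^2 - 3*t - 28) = (t - 6)/(t + 4)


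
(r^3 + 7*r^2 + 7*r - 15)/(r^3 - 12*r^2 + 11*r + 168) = (r^2 + 4*r - 5)/(r^2 - 15*r + 56)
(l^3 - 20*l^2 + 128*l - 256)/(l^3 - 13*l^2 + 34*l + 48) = (l^2 - 12*l + 32)/(l^2 - 5*l - 6)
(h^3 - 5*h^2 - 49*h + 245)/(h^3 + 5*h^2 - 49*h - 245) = (h - 5)/(h + 5)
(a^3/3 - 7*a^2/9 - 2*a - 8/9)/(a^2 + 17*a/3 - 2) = (3*a^3 - 7*a^2 - 18*a - 8)/(3*(3*a^2 + 17*a - 6))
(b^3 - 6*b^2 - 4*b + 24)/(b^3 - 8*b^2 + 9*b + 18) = (b^2 - 4)/(b^2 - 2*b - 3)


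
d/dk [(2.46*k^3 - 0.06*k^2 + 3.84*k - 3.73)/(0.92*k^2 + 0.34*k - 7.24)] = (2.2632*k^4 + 1.6728*k^3 - 56.9844*k^2 + 7.732*k - 26.5334)/(0.8464*k^4 + 0.6256*k^3 - 13.206*k^2 - 4.9232*k + 52.4176)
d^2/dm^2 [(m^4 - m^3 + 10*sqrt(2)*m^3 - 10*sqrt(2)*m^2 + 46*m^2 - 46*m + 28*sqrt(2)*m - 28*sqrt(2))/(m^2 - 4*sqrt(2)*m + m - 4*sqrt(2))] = 2*(m^6 - 12*sqrt(2)*m^5 + 3*m^5 - 36*sqrt(2)*m^4 + 99*m^4 - 29*m^3 + 524*sqrt(2)*m^3 - 384*m^2 + 1440*sqrt(2)*m^2 + 324*sqrt(2)*m + 1248*m - 2324*sqrt(2) + 3392)/(m^6 - 12*sqrt(2)*m^5 + 3*m^5 - 36*sqrt(2)*m^4 + 99*m^4 - 164*sqrt(2)*m^3 + 289*m^3 - 396*sqrt(2)*m^2 + 288*m^2 - 384*sqrt(2)*m + 96*m - 128*sqrt(2))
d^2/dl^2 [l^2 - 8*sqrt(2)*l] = 2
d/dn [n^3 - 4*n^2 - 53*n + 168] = 3*n^2 - 8*n - 53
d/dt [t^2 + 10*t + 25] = 2*t + 10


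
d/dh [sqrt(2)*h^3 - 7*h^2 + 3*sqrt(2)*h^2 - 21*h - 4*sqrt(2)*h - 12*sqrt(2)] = 3*sqrt(2)*h^2 - 14*h + 6*sqrt(2)*h - 21 - 4*sqrt(2)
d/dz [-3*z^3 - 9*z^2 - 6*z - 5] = -9*z^2 - 18*z - 6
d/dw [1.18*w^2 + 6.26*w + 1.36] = 2.36*w + 6.26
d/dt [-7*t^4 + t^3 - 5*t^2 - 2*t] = -28*t^3 + 3*t^2 - 10*t - 2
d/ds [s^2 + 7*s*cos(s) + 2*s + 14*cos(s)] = -7*s*sin(s) + 2*s - 14*sin(s) + 7*cos(s) + 2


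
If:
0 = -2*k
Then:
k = 0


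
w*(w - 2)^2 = w^3 - 4*w^2 + 4*w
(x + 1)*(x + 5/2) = x^2 + 7*x/2 + 5/2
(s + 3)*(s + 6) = s^2 + 9*s + 18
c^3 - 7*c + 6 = (c - 2)*(c - 1)*(c + 3)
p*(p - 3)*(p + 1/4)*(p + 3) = p^4 + p^3/4 - 9*p^2 - 9*p/4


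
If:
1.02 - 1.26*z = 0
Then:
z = 0.81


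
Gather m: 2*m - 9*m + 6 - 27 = -7*m - 21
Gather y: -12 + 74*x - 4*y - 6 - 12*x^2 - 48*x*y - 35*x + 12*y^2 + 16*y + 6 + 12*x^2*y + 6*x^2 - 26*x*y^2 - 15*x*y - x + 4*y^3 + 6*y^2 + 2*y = -6*x^2 + 38*x + 4*y^3 + y^2*(18 - 26*x) + y*(12*x^2 - 63*x + 14) - 12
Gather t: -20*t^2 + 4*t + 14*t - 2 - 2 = -20*t^2 + 18*t - 4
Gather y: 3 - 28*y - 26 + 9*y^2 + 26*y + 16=9*y^2 - 2*y - 7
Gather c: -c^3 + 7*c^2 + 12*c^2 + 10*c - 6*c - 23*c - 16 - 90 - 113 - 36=-c^3 + 19*c^2 - 19*c - 255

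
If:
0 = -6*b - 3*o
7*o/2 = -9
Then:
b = 9/7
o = -18/7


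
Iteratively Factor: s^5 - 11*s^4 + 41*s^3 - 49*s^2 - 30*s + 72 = (s + 1)*(s^4 - 12*s^3 + 53*s^2 - 102*s + 72) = (s - 3)*(s + 1)*(s^3 - 9*s^2 + 26*s - 24) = (s - 3)*(s - 2)*(s + 1)*(s^2 - 7*s + 12) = (s - 3)^2*(s - 2)*(s + 1)*(s - 4)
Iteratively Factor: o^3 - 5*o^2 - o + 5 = (o - 1)*(o^2 - 4*o - 5) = (o - 1)*(o + 1)*(o - 5)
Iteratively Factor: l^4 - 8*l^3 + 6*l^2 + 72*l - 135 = (l - 3)*(l^3 - 5*l^2 - 9*l + 45) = (l - 3)*(l + 3)*(l^2 - 8*l + 15) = (l - 3)^2*(l + 3)*(l - 5)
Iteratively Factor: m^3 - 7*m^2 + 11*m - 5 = (m - 5)*(m^2 - 2*m + 1) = (m - 5)*(m - 1)*(m - 1)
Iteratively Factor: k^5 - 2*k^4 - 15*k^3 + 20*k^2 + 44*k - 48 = (k - 1)*(k^4 - k^3 - 16*k^2 + 4*k + 48) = (k - 1)*(k + 3)*(k^3 - 4*k^2 - 4*k + 16) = (k - 2)*(k - 1)*(k + 3)*(k^2 - 2*k - 8) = (k - 2)*(k - 1)*(k + 2)*(k + 3)*(k - 4)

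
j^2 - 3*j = j*(j - 3)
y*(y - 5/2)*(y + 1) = y^3 - 3*y^2/2 - 5*y/2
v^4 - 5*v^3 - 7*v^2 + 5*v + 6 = (v - 6)*(v - 1)*(v + 1)^2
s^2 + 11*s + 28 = (s + 4)*(s + 7)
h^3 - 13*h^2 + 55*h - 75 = (h - 5)^2*(h - 3)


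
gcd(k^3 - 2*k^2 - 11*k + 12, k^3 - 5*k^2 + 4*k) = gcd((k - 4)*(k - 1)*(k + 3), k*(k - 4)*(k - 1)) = k^2 - 5*k + 4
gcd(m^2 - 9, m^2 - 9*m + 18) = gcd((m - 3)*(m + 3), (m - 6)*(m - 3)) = m - 3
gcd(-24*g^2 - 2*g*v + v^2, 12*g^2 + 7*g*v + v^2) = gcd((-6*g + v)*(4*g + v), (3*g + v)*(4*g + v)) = 4*g + v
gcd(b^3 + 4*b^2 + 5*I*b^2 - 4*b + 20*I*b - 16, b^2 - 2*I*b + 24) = b + 4*I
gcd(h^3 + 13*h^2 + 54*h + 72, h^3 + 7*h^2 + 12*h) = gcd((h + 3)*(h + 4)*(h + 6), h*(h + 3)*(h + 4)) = h^2 + 7*h + 12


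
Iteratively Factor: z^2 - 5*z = (z)*(z - 5)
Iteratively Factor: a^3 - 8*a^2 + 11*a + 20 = (a - 5)*(a^2 - 3*a - 4) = (a - 5)*(a + 1)*(a - 4)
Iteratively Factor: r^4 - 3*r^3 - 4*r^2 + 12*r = (r + 2)*(r^3 - 5*r^2 + 6*r) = (r - 2)*(r + 2)*(r^2 - 3*r) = r*(r - 2)*(r + 2)*(r - 3)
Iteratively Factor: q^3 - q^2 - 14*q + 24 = (q - 2)*(q^2 + q - 12) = (q - 2)*(q + 4)*(q - 3)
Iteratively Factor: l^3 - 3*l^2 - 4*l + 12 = (l - 3)*(l^2 - 4) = (l - 3)*(l + 2)*(l - 2)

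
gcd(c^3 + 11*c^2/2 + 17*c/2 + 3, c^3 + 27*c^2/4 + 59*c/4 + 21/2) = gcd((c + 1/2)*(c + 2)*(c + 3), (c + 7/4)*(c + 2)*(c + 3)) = c^2 + 5*c + 6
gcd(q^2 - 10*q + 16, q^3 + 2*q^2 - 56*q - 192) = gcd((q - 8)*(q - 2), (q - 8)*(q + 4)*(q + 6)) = q - 8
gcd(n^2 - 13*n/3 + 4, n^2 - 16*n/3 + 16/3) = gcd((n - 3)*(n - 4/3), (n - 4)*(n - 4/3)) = n - 4/3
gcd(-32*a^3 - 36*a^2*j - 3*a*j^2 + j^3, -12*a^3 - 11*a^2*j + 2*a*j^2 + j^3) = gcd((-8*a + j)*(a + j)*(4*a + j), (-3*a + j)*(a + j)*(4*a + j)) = 4*a^2 + 5*a*j + j^2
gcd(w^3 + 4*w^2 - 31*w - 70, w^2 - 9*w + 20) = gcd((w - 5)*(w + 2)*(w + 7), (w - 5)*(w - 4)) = w - 5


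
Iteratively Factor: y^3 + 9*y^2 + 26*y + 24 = (y + 3)*(y^2 + 6*y + 8) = (y + 3)*(y + 4)*(y + 2)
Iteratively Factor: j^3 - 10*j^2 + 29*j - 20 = (j - 5)*(j^2 - 5*j + 4) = (j - 5)*(j - 1)*(j - 4)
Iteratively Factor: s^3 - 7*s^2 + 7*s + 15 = (s - 5)*(s^2 - 2*s - 3) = (s - 5)*(s + 1)*(s - 3)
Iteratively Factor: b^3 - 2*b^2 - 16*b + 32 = (b - 4)*(b^2 + 2*b - 8) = (b - 4)*(b + 4)*(b - 2)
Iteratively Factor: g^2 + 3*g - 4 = (g + 4)*(g - 1)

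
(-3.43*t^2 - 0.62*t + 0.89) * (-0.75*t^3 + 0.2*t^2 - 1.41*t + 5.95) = 2.5725*t^5 - 0.221*t^4 + 4.0448*t^3 - 19.3563*t^2 - 4.9439*t + 5.2955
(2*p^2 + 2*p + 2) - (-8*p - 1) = 2*p^2 + 10*p + 3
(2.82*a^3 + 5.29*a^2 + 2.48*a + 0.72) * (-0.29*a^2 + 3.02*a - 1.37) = -0.8178*a^5 + 6.9823*a^4 + 11.3932*a^3 + 0.0334999999999993*a^2 - 1.2232*a - 0.9864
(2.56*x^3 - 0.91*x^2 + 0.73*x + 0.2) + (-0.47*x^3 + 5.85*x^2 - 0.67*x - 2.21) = 2.09*x^3 + 4.94*x^2 + 0.0599999999999999*x - 2.01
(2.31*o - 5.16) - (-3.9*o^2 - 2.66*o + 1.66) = 3.9*o^2 + 4.97*o - 6.82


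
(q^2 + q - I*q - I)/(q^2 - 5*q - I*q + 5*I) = (q + 1)/(q - 5)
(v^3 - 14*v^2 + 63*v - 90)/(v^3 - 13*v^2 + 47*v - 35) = (v^2 - 9*v + 18)/(v^2 - 8*v + 7)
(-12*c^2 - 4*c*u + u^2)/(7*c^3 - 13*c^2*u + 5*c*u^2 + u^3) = (-12*c^2 - 4*c*u + u^2)/(7*c^3 - 13*c^2*u + 5*c*u^2 + u^3)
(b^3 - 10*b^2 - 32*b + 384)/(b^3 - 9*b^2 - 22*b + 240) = (b^2 - 2*b - 48)/(b^2 - b - 30)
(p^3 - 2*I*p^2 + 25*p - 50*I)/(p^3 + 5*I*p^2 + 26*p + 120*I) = (p^2 + 3*I*p + 10)/(p^2 + 10*I*p - 24)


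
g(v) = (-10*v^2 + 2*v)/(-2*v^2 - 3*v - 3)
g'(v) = (2 - 20*v)/(-2*v^2 - 3*v - 3) + (4*v + 3)*(-10*v^2 + 2*v)/(-2*v^2 - 3*v - 3)^2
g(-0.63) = 2.75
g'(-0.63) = -8.36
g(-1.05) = 6.39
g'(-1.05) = -7.46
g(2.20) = 2.28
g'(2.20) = 0.78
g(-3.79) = 7.43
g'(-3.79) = 0.62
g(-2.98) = 8.02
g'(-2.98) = 0.84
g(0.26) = 0.04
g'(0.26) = 0.78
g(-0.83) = 4.53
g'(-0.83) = -9.09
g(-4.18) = 7.21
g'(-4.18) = 0.52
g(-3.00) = 8.00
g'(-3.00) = 0.83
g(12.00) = 4.33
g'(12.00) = 0.05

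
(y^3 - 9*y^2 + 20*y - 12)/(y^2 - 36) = (y^2 - 3*y + 2)/(y + 6)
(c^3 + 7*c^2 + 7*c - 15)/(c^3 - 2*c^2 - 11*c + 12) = (c + 5)/(c - 4)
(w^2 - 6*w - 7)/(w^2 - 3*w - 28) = (w + 1)/(w + 4)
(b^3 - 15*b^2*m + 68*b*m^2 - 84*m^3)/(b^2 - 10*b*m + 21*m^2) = (b^2 - 8*b*m + 12*m^2)/(b - 3*m)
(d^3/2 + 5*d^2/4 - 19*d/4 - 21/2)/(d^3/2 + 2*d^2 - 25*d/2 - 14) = (2*d^3 + 5*d^2 - 19*d - 42)/(2*(d^3 + 4*d^2 - 25*d - 28))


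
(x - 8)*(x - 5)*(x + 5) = x^3 - 8*x^2 - 25*x + 200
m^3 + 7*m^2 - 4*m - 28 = (m - 2)*(m + 2)*(m + 7)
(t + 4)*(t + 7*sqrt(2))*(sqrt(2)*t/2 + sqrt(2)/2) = sqrt(2)*t^3/2 + 5*sqrt(2)*t^2/2 + 7*t^2 + 2*sqrt(2)*t + 35*t + 28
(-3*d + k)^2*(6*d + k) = 54*d^3 - 27*d^2*k + k^3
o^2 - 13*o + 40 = (o - 8)*(o - 5)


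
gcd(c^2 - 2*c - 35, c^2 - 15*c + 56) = c - 7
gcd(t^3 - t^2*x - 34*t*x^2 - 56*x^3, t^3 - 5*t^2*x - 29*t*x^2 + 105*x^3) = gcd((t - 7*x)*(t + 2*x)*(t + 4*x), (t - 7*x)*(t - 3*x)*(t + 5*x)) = -t + 7*x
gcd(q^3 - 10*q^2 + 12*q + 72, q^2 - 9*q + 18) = q - 6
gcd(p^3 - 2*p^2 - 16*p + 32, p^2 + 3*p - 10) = p - 2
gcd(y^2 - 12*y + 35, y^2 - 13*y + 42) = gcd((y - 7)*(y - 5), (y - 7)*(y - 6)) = y - 7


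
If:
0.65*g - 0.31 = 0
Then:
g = 0.48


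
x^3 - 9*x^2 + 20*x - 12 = (x - 6)*(x - 2)*(x - 1)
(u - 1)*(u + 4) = u^2 + 3*u - 4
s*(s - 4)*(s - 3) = s^3 - 7*s^2 + 12*s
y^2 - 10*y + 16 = (y - 8)*(y - 2)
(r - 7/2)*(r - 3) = r^2 - 13*r/2 + 21/2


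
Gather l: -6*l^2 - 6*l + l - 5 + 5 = -6*l^2 - 5*l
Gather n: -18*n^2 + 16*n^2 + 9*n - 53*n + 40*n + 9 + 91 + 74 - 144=-2*n^2 - 4*n + 30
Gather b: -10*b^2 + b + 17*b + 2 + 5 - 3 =-10*b^2 + 18*b + 4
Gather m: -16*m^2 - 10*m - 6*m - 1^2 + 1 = -16*m^2 - 16*m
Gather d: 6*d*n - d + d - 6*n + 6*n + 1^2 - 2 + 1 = 6*d*n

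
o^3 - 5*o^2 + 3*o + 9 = (o - 3)^2*(o + 1)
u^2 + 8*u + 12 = (u + 2)*(u + 6)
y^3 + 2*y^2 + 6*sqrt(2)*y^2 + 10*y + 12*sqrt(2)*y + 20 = (y + 2)*(y + sqrt(2))*(y + 5*sqrt(2))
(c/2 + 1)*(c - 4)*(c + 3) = c^3/2 + c^2/2 - 7*c - 12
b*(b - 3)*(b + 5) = b^3 + 2*b^2 - 15*b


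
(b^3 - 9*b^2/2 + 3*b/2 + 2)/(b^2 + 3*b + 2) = (2*b^3 - 9*b^2 + 3*b + 4)/(2*(b^2 + 3*b + 2))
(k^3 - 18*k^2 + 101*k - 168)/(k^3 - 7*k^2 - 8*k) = (k^2 - 10*k + 21)/(k*(k + 1))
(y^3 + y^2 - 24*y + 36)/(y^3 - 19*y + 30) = (y + 6)/(y + 5)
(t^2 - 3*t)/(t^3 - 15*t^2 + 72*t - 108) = t/(t^2 - 12*t + 36)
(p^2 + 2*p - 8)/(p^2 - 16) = (p - 2)/(p - 4)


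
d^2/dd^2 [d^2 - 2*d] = 2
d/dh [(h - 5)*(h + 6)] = 2*h + 1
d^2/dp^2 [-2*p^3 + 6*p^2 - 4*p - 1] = 12 - 12*p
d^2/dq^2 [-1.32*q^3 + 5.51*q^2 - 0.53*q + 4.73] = 11.02 - 7.92*q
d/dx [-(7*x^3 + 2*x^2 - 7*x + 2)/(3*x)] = -14*x/3 - 2/3 + 2/(3*x^2)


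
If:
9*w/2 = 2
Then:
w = 4/9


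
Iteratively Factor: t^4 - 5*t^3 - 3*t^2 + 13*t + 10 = (t + 1)*(t^3 - 6*t^2 + 3*t + 10) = (t - 5)*(t + 1)*(t^2 - t - 2) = (t - 5)*(t + 1)^2*(t - 2)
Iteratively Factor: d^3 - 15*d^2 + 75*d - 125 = (d - 5)*(d^2 - 10*d + 25) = (d - 5)^2*(d - 5)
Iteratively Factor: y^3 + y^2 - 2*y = (y)*(y^2 + y - 2) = y*(y - 1)*(y + 2)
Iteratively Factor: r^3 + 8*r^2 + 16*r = (r + 4)*(r^2 + 4*r) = (r + 4)^2*(r)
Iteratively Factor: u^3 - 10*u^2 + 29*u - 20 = (u - 5)*(u^2 - 5*u + 4) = (u - 5)*(u - 1)*(u - 4)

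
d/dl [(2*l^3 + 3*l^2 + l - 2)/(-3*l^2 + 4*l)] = (-6*l^4 + 16*l^3 + 15*l^2 - 12*l + 8)/(l^2*(9*l^2 - 24*l + 16))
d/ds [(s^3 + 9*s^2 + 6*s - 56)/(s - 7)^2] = (s^3 - 21*s^2 - 132*s + 70)/(s^3 - 21*s^2 + 147*s - 343)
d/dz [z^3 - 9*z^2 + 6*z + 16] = 3*z^2 - 18*z + 6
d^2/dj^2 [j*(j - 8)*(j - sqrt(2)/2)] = 6*j - 16 - sqrt(2)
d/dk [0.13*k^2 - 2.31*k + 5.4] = 0.26*k - 2.31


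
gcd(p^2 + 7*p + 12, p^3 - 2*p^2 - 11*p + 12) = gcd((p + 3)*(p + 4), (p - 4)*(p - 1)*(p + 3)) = p + 3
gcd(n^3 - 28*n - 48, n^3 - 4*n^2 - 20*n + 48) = n^2 - 2*n - 24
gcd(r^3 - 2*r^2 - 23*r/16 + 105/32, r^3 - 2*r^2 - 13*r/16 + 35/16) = r - 7/4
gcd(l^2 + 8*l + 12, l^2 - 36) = l + 6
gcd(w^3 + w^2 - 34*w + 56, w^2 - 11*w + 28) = w - 4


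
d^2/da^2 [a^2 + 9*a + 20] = 2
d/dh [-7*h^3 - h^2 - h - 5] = -21*h^2 - 2*h - 1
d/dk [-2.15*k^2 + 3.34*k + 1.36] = 3.34 - 4.3*k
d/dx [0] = 0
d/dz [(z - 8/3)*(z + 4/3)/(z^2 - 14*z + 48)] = 2*(-57*z^2 + 464*z - 512)/(9*(z^4 - 28*z^3 + 292*z^2 - 1344*z + 2304))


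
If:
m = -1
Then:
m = -1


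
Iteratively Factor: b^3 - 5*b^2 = (b)*(b^2 - 5*b) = b*(b - 5)*(b)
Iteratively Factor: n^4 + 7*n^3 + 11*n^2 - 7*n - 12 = (n - 1)*(n^3 + 8*n^2 + 19*n + 12) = (n - 1)*(n + 1)*(n^2 + 7*n + 12) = (n - 1)*(n + 1)*(n + 3)*(n + 4)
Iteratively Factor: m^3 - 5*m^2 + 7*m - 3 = (m - 1)*(m^2 - 4*m + 3) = (m - 1)^2*(m - 3)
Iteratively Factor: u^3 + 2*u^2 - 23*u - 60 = (u - 5)*(u^2 + 7*u + 12) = (u - 5)*(u + 4)*(u + 3)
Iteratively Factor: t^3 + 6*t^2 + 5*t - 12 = (t + 3)*(t^2 + 3*t - 4) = (t - 1)*(t + 3)*(t + 4)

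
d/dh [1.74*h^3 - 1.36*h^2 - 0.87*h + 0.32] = 5.22*h^2 - 2.72*h - 0.87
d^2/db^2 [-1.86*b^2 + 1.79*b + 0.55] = -3.72000000000000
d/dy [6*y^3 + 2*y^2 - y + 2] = 18*y^2 + 4*y - 1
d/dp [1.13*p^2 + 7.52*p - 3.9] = 2.26*p + 7.52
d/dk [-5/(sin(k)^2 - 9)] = 10*sin(k)*cos(k)/(sin(k)^2 - 9)^2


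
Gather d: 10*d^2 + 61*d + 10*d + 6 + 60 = 10*d^2 + 71*d + 66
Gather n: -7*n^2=-7*n^2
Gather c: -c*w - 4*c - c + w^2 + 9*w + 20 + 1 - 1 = c*(-w - 5) + w^2 + 9*w + 20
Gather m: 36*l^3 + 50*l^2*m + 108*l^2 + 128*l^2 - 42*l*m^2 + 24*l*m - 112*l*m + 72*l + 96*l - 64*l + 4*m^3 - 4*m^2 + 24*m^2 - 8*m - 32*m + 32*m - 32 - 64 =36*l^3 + 236*l^2 + 104*l + 4*m^3 + m^2*(20 - 42*l) + m*(50*l^2 - 88*l - 8) - 96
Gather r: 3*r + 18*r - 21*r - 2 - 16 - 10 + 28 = 0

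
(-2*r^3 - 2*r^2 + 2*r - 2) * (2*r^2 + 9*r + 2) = -4*r^5 - 22*r^4 - 18*r^3 + 10*r^2 - 14*r - 4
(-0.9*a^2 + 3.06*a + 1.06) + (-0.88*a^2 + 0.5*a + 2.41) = -1.78*a^2 + 3.56*a + 3.47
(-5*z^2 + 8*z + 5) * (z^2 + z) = -5*z^4 + 3*z^3 + 13*z^2 + 5*z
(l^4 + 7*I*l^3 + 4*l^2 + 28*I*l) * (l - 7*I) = l^5 + 53*l^3 + 196*l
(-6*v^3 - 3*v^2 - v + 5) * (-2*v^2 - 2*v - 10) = 12*v^5 + 18*v^4 + 68*v^3 + 22*v^2 - 50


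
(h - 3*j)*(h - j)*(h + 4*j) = h^3 - 13*h*j^2 + 12*j^3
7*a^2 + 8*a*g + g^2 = (a + g)*(7*a + g)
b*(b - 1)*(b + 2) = b^3 + b^2 - 2*b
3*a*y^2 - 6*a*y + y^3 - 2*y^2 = y*(3*a + y)*(y - 2)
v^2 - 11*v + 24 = (v - 8)*(v - 3)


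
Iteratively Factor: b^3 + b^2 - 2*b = (b + 2)*(b^2 - b) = b*(b + 2)*(b - 1)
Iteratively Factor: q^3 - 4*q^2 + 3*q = (q - 1)*(q^2 - 3*q) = q*(q - 1)*(q - 3)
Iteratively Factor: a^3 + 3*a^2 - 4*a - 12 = (a - 2)*(a^2 + 5*a + 6) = (a - 2)*(a + 2)*(a + 3)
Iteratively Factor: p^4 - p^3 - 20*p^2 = (p)*(p^3 - p^2 - 20*p) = p^2*(p^2 - p - 20) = p^2*(p + 4)*(p - 5)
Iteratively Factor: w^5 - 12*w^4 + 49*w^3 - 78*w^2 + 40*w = (w - 5)*(w^4 - 7*w^3 + 14*w^2 - 8*w) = (w - 5)*(w - 1)*(w^3 - 6*w^2 + 8*w) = w*(w - 5)*(w - 1)*(w^2 - 6*w + 8) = w*(w - 5)*(w - 2)*(w - 1)*(w - 4)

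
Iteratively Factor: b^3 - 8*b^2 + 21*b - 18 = (b - 2)*(b^2 - 6*b + 9) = (b - 3)*(b - 2)*(b - 3)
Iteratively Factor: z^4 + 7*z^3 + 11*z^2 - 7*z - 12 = (z + 1)*(z^3 + 6*z^2 + 5*z - 12) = (z + 1)*(z + 4)*(z^2 + 2*z - 3) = (z + 1)*(z + 3)*(z + 4)*(z - 1)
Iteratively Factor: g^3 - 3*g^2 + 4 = (g - 2)*(g^2 - g - 2) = (g - 2)*(g + 1)*(g - 2)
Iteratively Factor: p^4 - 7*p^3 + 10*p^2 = (p - 5)*(p^3 - 2*p^2) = p*(p - 5)*(p^2 - 2*p) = p*(p - 5)*(p - 2)*(p)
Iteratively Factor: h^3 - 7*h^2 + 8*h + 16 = (h - 4)*(h^2 - 3*h - 4) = (h - 4)*(h + 1)*(h - 4)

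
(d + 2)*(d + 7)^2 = d^3 + 16*d^2 + 77*d + 98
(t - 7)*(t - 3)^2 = t^3 - 13*t^2 + 51*t - 63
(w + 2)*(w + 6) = w^2 + 8*w + 12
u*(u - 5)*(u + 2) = u^3 - 3*u^2 - 10*u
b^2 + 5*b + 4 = (b + 1)*(b + 4)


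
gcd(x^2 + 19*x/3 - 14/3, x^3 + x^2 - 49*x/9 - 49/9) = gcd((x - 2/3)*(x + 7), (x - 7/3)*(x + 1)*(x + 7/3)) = 1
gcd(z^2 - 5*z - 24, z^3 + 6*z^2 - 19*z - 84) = z + 3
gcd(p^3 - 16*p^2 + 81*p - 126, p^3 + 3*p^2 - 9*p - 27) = p - 3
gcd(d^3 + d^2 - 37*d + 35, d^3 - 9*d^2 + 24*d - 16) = d - 1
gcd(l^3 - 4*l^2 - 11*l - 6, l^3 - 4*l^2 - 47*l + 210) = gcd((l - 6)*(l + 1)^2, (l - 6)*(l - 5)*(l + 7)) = l - 6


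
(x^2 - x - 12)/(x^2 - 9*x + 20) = (x + 3)/(x - 5)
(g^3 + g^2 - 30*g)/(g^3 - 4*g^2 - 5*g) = (g + 6)/(g + 1)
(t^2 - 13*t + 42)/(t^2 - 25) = (t^2 - 13*t + 42)/(t^2 - 25)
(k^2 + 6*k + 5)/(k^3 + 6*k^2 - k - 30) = (k + 1)/(k^2 + k - 6)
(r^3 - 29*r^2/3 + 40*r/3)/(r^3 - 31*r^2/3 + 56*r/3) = (3*r - 5)/(3*r - 7)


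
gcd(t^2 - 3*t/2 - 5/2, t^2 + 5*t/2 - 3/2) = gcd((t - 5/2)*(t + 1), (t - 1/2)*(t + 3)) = 1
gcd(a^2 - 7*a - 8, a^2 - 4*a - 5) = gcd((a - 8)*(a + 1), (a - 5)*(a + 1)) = a + 1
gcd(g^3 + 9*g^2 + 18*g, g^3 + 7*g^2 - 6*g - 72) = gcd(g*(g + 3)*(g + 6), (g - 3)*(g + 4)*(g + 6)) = g + 6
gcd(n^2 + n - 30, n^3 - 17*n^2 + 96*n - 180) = n - 5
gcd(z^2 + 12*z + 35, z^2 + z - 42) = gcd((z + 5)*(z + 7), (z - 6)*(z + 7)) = z + 7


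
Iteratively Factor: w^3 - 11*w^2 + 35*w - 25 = (w - 1)*(w^2 - 10*w + 25) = (w - 5)*(w - 1)*(w - 5)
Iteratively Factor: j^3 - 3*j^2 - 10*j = (j)*(j^2 - 3*j - 10) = j*(j - 5)*(j + 2)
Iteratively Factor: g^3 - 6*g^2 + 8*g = (g - 2)*(g^2 - 4*g) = g*(g - 2)*(g - 4)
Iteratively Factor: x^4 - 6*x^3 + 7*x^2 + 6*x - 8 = (x - 1)*(x^3 - 5*x^2 + 2*x + 8) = (x - 1)*(x + 1)*(x^2 - 6*x + 8) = (x - 4)*(x - 1)*(x + 1)*(x - 2)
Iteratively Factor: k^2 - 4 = (k - 2)*(k + 2)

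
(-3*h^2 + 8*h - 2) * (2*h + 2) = -6*h^3 + 10*h^2 + 12*h - 4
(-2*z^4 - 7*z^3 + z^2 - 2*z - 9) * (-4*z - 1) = 8*z^5 + 30*z^4 + 3*z^3 + 7*z^2 + 38*z + 9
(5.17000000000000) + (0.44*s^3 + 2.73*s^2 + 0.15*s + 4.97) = 0.44*s^3 + 2.73*s^2 + 0.15*s + 10.14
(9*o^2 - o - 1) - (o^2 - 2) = 8*o^2 - o + 1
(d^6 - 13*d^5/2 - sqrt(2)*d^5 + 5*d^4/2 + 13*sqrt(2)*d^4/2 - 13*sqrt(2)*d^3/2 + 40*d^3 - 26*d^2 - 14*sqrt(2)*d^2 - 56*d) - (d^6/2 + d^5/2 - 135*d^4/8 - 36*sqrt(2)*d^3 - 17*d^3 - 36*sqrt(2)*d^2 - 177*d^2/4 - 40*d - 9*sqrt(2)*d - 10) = d^6/2 - 7*d^5 - sqrt(2)*d^5 + 13*sqrt(2)*d^4/2 + 155*d^4/8 + 59*sqrt(2)*d^3/2 + 57*d^3 + 73*d^2/4 + 22*sqrt(2)*d^2 - 16*d + 9*sqrt(2)*d + 10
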